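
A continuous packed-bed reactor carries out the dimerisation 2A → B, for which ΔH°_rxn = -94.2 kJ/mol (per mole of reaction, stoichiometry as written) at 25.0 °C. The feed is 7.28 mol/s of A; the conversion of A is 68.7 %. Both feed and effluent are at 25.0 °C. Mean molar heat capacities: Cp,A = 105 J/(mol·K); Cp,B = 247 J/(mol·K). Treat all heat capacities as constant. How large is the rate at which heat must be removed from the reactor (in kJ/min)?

Q_out = 14100 kJ/min

Extent of reaction ξ = 0.687 × 7.28 / 2 = 2.5007 mol/s
Reaction term: ξ·ΔH°_rxn = 2.5007 × -94.2 = -235.56 kJ/s
Q = ΔH = -235.56 kJ/s = -235.56 kW
Heat removed = 14134 kJ/min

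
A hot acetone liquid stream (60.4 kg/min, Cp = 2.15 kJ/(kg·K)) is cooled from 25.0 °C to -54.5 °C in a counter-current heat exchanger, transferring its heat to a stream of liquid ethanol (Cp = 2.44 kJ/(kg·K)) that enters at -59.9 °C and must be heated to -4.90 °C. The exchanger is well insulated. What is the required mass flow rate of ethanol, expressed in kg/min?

ṁ_c = 76.9 kg/min

Heat released by hot stream: Q = 60.4 × 2.15 × (25.0 − -54.5) = 10324 kJ/min
Energy balance on cold side (adiabatic exchanger): Q = ṁ_c·Cp_c·(T_c,out − T_c,in)
ṁ_c = 10324 / [2.44 × (-4.90 − -59.9)] = 76.929 kg/min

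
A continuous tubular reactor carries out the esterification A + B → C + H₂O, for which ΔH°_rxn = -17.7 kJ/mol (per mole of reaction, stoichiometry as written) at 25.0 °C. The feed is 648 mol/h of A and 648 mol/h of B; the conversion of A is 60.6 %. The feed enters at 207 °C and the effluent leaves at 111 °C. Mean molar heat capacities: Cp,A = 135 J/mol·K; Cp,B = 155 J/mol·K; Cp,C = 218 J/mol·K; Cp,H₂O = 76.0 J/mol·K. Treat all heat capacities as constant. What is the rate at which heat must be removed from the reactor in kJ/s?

Extent of reaction ξ = 0.606 × 648 = 392.69 mol/h
Reaction term: ξ·ΔH°_rxn = 392.69 × -17.7 = -6950.6 kJ/h
Sensible, feed 207→25 °C: -34201 kJ/h
Outlet flows (mol/h): A 255.31, B 255.31, C 392.69, H₂O 392.69
Sensible, products 25→111 °C: 16296 kJ/h
Q = ΔH = -24856 kJ/h = -6.9044 kW
Heat removed = 6.9044 kJ/s

Q_out = 6.90 kJ/s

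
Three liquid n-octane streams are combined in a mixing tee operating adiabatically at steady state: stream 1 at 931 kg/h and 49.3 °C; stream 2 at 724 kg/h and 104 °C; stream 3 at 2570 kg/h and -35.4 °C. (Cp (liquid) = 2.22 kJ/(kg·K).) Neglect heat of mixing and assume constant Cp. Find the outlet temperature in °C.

Adiabatic, steady state ⇒ Σ ṁᵢCp,ᵢ(T_out − Tᵢ) = 0
Σ ṁᵢCp,ᵢTᵢ = 931×2.22×49.3 + 724×2.22×104 + 2570×2.22×-35.4 = 67080
Σ ṁᵢCp,ᵢ = 931×2.22 + 724×2.22 + 2570×2.22 = 9379.5
T_out = 67080 / 9379.5 = 7.1518 °C

T_out = 7.15 °C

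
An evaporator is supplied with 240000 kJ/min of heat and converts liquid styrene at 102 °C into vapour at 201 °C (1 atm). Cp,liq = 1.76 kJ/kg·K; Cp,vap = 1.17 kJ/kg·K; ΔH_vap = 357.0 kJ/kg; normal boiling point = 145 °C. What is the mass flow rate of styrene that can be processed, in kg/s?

ṁ = 8.03 kg/s

Δh = 1.76×(145−102) + 357.0 + 1.17×(201−145) = 498.2 kJ/kg
Q = 240000 kJ/min = 4000 kJ/s = 4000 kJ/s
ṁ = Q/Δh = 4000 / 498.2 = 8.0289 kg/s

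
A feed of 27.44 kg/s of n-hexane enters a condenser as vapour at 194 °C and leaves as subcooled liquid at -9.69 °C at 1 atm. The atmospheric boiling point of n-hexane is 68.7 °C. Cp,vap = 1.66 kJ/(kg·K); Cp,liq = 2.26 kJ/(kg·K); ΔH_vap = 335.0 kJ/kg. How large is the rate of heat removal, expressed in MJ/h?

Q_c = 71100 MJ/h

vapour 194→68.7 °C: -208 kJ/kg
condensation at 68.7 °C: -335 kJ/kg
liquid 68.7→-9.69 °C: -177.16 kJ/kg
Δh = -208 + -335 + -177.16 = -720.16 kJ/kg
Q = ṁ·Δh = 27.44 kg/s × -720.16 kJ/kg = -19761 kJ/s
|Q| = 19761 kW = 71140 MJ/h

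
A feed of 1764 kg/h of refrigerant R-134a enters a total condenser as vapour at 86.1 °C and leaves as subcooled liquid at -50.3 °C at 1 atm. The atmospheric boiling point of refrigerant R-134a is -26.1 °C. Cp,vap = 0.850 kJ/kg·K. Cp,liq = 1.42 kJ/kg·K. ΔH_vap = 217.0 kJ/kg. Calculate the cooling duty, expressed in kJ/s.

vapour 86.1→-26.1 °C: -95.37 kJ/kg
condensation at -26.1 °C: -217 kJ/kg
liquid -26.1→-50.3 °C: -34.364 kJ/kg
Δh = -95.37 + -217 + -34.364 = -346.73 kJ/kg
Q = ṁ·Δh = 1764 kg/h × -346.73 kJ/kg = -611640 kJ/h
|Q| = 169.9 kW

Q_c = 170 kJ/s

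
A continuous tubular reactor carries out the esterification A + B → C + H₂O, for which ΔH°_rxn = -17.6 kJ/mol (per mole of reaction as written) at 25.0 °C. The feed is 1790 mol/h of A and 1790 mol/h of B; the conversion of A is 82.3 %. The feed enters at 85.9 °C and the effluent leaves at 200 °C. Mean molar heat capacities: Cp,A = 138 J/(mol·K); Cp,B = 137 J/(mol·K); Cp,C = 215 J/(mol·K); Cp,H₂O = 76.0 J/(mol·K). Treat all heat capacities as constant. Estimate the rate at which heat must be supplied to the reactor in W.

Q_in = 9550 W

Extent of reaction ξ = 0.823 × 1790 = 1473.2 mol/h
Reaction term: ξ·ΔH°_rxn = 1473.2 × -17.6 = -25928 kJ/h
Sensible, feed 85.9→25 °C: -29978 kJ/h
Outlet flows (mol/h): A 316.83, B 316.83, C 1473.2, H₂O 1473.2
Sensible, products 25→200 °C: 90269 kJ/h
Q = ΔH = 34363 kJ/h = 9.5452 kW
Heat supplied = 9545.2 W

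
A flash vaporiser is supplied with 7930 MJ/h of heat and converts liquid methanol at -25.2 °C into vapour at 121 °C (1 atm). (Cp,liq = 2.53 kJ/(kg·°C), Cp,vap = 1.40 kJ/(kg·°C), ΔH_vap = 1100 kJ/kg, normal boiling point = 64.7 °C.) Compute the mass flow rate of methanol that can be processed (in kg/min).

Δh = 2.53×(64.7−-25.2) + 1100 + 1.40×(121−64.7) = 1406.3 kJ/kg
Q = 7930 MJ/h = 2202.8 kJ/s = 132170 kJ/min
ṁ = Q/Δh = 132170 / 1406.3 = 93.984 kg/min

ṁ = 94.0 kg/min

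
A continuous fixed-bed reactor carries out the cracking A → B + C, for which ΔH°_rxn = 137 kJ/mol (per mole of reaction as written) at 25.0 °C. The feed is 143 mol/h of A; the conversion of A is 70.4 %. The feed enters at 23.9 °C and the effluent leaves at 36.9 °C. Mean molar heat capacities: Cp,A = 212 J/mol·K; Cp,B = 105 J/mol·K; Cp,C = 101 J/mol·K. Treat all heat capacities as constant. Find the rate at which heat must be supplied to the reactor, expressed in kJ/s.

Extent of reaction ξ = 0.704 × 143 = 100.67 mol/h
Reaction term: ξ·ΔH°_rxn = 100.67 × 137 = 13792 kJ/h
Sensible, feed 23.9→25 °C: 33.348 kJ/h
Outlet flows (mol/h): A 42.328, B 100.67, C 100.67
Sensible, products 25→36.9 °C: 353.57 kJ/h
Q = ΔH = 14179 kJ/h = 3.9386 kW
Heat supplied = 3.9386 kJ/s

Q_in = 3.94 kJ/s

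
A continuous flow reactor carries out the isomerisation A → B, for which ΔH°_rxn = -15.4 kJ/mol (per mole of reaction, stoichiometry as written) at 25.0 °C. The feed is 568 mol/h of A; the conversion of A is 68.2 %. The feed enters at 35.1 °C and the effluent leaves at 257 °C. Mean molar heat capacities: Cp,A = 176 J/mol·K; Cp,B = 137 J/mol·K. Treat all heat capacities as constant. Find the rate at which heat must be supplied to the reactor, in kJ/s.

Q_in = 3.53 kJ/s

Extent of reaction ξ = 0.682 × 568 = 387.38 mol/h
Reaction term: ξ·ΔH°_rxn = 387.38 × -15.4 = -5965.6 kJ/h
Sensible, feed 35.1→25 °C: -1009.7 kJ/h
Outlet flows (mol/h): A 180.62, B 387.38
Sensible, products 25→257 °C: 19688 kJ/h
Q = ΔH = 12712 kJ/h = 3.5312 kW
Heat supplied = 3.5312 kJ/s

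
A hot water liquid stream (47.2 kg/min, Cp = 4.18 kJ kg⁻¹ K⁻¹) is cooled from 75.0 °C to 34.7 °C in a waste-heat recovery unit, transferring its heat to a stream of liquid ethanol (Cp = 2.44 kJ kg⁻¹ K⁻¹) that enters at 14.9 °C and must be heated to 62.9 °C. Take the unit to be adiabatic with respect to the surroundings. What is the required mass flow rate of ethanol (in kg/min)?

Heat released by hot stream: Q = 47.2 × 4.18 × (75.0 − 34.7) = 7951 kJ/min
Energy balance on cold side (adiabatic exchanger): Q = ṁ_c·Cp_c·(T_c,out − T_c,in)
ṁ_c = 7951 / [2.44 × (62.9 − 14.9)] = 67.888 kg/min

ṁ_c = 67.9 kg/min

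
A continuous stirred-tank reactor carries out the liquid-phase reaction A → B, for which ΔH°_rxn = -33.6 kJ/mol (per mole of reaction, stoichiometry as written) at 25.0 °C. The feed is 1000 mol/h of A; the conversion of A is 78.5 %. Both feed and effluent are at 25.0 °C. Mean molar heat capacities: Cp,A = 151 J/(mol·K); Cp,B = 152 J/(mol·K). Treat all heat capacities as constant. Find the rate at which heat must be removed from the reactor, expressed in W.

Extent of reaction ξ = 0.785 × 1000 = 785 mol/h
Reaction term: ξ·ΔH°_rxn = 785 × -33.6 = -26376 kJ/h
Q = ΔH = -26376 kJ/h = -7.3267 kW
Heat removed = 7326.7 W

Q_out = 7330 W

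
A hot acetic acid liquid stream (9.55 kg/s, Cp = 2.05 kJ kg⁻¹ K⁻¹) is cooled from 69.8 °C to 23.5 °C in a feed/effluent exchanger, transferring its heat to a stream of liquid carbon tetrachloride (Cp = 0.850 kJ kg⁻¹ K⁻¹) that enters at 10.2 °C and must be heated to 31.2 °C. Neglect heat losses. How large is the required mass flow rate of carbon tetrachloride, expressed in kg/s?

Heat released by hot stream: Q = 9.55 × 2.05 × (69.8 − 23.5) = 906.44 kJ/s
Energy balance on cold side (adiabatic exchanger): Q = ṁ_c·Cp_c·(T_c,out − T_c,in)
ṁ_c = 906.44 / [0.850 × (31.2 − 10.2)] = 50.781 kg/s

ṁ_c = 50.8 kg/s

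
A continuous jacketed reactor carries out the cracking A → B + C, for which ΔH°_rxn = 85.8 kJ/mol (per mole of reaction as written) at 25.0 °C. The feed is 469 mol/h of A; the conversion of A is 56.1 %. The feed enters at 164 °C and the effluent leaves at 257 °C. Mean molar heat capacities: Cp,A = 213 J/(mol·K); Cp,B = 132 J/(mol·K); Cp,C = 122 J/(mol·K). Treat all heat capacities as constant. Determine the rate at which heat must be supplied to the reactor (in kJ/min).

Q_in = 573 kJ/min

Extent of reaction ξ = 0.561 × 469 = 263.11 mol/h
Reaction term: ξ·ΔH°_rxn = 263.11 × 85.8 = 22575 kJ/h
Sensible, feed 164→25 °C: -13886 kJ/h
Outlet flows (mol/h): A 205.89, B 263.11, C 263.11
Sensible, products 25→257 °C: 25679 kJ/h
Q = ΔH = 34368 kJ/h = 9.5466 kW
Heat supplied = 572.8 kJ/min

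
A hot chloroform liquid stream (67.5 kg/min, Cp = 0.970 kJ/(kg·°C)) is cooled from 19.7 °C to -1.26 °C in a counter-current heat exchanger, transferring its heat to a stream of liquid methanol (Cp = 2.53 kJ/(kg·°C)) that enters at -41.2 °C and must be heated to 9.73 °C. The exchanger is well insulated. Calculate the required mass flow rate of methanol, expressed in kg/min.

ṁ_c = 10.7 kg/min

Heat released by hot stream: Q = 67.5 × 0.970 × (19.7 − -1.26) = 1372.4 kJ/min
Energy balance on cold side (adiabatic exchanger): Q = ṁ_c·Cp_c·(T_c,out − T_c,in)
ṁ_c = 1372.4 / [2.53 × (9.73 − -41.2)] = 10.651 kg/min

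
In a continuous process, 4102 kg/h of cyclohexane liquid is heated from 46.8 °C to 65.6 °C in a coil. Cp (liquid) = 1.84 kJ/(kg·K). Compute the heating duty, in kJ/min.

Q = 2360 kJ/min

Q = ṁ·Cp·ΔT = 4102 × 1.84 × (65.6 − 46.8) = 141900 kJ/h
Converting: 141900 / 3600 s = 39.416 kW
Heating duty = 2364.9 kJ/min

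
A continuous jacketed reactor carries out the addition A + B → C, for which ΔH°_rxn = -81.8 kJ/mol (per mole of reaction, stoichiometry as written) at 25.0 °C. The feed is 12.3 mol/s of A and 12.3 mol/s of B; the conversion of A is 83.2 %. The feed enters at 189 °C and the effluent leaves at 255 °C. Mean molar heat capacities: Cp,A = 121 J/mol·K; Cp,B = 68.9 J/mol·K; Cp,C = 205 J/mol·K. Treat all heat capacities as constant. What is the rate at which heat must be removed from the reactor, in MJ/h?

Q_out = 2330 MJ/h

Extent of reaction ξ = 0.832 × 12.3 = 10.234 mol/s
Reaction term: ξ·ΔH°_rxn = 10.234 × -81.8 = -837.11 kJ/s
Sensible, feed 189→25 °C: -383.07 kJ/s
Outlet flows (mol/s): A 2.0664, B 2.0664, C 10.234
Sensible, products 25→255 °C: 572.77 kJ/s
Q = ΔH = -647.41 kJ/s = -647.41 kW
Heat removed = 2330.7 MJ/h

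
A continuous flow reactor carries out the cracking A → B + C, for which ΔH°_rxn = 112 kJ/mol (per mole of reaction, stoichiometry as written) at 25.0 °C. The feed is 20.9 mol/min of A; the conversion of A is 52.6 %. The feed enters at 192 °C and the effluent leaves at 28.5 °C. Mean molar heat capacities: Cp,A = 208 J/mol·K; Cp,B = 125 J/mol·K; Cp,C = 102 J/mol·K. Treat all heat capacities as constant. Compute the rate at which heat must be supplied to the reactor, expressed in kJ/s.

Extent of reaction ξ = 0.526 × 20.9 = 10.993 mol/min
Reaction term: ξ·ΔH°_rxn = 10.993 × 112 = 1231.3 kJ/min
Sensible, feed 192→25 °C: -725.98 kJ/min
Outlet flows (mol/min): A 9.9066, B 10.993, C 10.993
Sensible, products 25→28.5 °C: 15.946 kJ/min
Q = ΔH = 521.22 kJ/min = 8.6871 kW
Heat supplied = 8.6871 kJ/s

Q_in = 8.69 kJ/s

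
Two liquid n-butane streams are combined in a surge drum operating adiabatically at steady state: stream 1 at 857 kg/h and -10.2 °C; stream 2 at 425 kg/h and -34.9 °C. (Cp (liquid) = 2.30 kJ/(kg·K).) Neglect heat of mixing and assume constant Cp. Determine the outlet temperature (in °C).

T_out = -18.4 °C

No heat crosses the boundary, so H_out = H_in.
T_out = Σ ṁᵢCp,ᵢTᵢ / Σ ṁᵢCp,ᵢ
      = -54220 / 2948.6 = -18.388 °C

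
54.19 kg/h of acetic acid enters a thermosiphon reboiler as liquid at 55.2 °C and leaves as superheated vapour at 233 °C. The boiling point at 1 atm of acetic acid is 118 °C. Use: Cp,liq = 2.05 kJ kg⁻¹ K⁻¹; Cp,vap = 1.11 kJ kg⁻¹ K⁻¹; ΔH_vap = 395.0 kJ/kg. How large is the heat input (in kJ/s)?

Q = 9.81 kJ/s

liquid 55.2→118 °C: 128.74 kJ/kg
vaporisation at 118 °C: 395 kJ/kg
vapour 118→233 °C: 127.65 kJ/kg
Δh = 128.74 + 395 + 127.65 = 651.39 kJ/kg
Q = ṁ·Δh = 54.19 kg/h × 651.39 kJ/kg = 35299 kJ/h
|Q| = 9.8052 kW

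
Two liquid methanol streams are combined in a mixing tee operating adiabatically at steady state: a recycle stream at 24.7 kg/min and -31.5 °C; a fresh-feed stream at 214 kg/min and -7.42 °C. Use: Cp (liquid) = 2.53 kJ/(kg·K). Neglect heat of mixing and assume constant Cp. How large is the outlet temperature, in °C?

T_out = -9.91 °C

No heat crosses the boundary, so H_out = H_in.
T_out = Σ ṁᵢCp,ᵢTᵢ / Σ ṁᵢCp,ᵢ
      = -5985.8 / 603.91 = -9.9117 °C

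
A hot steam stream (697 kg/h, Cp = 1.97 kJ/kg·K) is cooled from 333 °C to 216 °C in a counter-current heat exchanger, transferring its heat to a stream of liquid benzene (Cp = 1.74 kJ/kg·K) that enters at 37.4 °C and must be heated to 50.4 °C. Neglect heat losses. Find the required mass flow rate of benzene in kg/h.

ṁ_c = 7100 kg/h

Heat released by hot stream: Q = 697 × 1.97 × (333 − 216) = 160650 kJ/h
Energy balance on cold side (adiabatic exchanger): Q = ṁ_c·Cp_c·(T_c,out − T_c,in)
ṁ_c = 160650 / [1.74 × (50.4 − 37.4)] = 7102.2 kg/h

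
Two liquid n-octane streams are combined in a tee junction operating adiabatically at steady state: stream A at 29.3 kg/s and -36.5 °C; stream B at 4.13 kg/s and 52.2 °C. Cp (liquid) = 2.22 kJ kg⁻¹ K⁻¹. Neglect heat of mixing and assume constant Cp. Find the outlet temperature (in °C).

No heat crosses the boundary, so H_out = H_in.
T_out = Σ ṁᵢCp,ᵢTᵢ / Σ ṁᵢCp,ᵢ
      = -1895.6 / 74.215 = -25.542 °C

T_out = -25.5 °C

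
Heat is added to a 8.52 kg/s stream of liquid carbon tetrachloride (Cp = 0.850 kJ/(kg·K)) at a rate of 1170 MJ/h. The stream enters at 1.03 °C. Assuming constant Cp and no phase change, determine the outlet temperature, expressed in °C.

T_out = 45.9 °C

Q = 1170 MJ/h = 325 kJ/s
ΔT = Q/(ṁ·Cp) = 325/(8.52×0.850) = 44.877 K
T_out = 1.03 + 44.877 = 45.907 °C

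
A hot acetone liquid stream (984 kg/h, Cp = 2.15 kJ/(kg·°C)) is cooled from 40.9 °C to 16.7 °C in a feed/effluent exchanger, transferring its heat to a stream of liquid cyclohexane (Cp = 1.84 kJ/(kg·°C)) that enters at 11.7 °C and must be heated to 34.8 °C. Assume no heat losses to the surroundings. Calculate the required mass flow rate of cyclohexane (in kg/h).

Heat released by hot stream: Q = 984 × 2.15 × (40.9 − 16.7) = 51198 kJ/h
Energy balance on cold side (adiabatic exchanger): Q = ṁ_c·Cp_c·(T_c,out − T_c,in)
ṁ_c = 51198 / [1.84 × (34.8 − 11.7)] = 1204.5 kg/h

ṁ_c = 1200 kg/h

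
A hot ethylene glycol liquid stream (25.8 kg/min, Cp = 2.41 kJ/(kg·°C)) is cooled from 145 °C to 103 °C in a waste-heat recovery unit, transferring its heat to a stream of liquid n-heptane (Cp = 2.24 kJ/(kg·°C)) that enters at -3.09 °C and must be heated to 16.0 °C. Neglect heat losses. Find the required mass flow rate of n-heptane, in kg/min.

ṁ_c = 61.1 kg/min

Heat released by hot stream: Q = 25.8 × 2.41 × (145 − 103) = 2611.5 kJ/min
Energy balance on cold side (adiabatic exchanger): Q = ṁ_c·Cp_c·(T_c,out − T_c,in)
ṁ_c = 2611.5 / [2.24 × (16.0 − -3.09)] = 61.071 kg/min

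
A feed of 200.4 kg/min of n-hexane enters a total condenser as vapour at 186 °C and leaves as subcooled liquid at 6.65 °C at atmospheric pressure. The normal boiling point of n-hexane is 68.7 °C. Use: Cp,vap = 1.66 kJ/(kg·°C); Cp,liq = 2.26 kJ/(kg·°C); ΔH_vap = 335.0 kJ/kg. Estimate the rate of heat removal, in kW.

Q_c = 2240 kW

vapour 186→68.7 °C: -194.72 kJ/kg
condensation at 68.7 °C: -335 kJ/kg
liquid 68.7→6.65 °C: -140.23 kJ/kg
Δh = -194.72 + -335 + -140.23 = -669.95 kJ/kg
Q = ṁ·Δh = 200.4 kg/min × -669.95 kJ/kg = -134260 kJ/min
|Q| = 2237.6 kW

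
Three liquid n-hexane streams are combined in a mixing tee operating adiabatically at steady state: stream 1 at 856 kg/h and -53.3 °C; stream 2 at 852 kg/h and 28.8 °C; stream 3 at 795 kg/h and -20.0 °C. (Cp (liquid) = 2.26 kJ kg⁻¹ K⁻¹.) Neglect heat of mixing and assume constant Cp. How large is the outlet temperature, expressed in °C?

T_out = -14.8 °C

No heat crosses the boundary, so H_out = H_in.
T_out = Σ ṁᵢCp,ᵢTᵢ / Σ ṁᵢCp,ᵢ
      = -83591 / 5656.8 = -14.777 °C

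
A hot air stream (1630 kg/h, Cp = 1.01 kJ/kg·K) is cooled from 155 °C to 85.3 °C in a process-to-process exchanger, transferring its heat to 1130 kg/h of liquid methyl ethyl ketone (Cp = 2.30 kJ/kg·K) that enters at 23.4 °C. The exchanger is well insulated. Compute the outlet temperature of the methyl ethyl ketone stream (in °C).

Heat released by hot stream: Q = 1630 × 1.01 × (155 − 85.3) = 114750 kJ/h
Energy balance on cold side (adiabatic exchanger): Q = ṁ_c·Cp_c·(T_c,out − T_c,in)
T_c,out = 23.4 + 114750/(1130 × 2.30) = 67.55 °C

T_c,out = 67.6 °C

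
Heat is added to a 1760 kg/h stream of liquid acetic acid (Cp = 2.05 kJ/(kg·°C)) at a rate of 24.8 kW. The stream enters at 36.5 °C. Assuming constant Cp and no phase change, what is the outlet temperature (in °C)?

Q = 24.8 kW = 89280 kJ/h
ΔT = Q/(ṁ·Cp) = 89280/(1760×2.05) = 24.745 K
T_out = 36.5 + 24.745 = 61.245 °C

T_out = 61.2 °C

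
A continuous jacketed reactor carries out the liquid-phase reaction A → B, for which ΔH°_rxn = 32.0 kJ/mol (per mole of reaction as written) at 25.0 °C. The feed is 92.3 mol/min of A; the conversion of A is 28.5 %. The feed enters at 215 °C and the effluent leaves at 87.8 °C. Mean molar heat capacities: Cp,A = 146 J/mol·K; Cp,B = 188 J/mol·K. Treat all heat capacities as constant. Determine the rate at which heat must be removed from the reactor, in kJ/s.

Q_out = 13.4 kJ/s

Extent of reaction ξ = 0.285 × 92.3 = 26.305 mol/min
Reaction term: ξ·ΔH°_rxn = 26.305 × 32.0 = 841.78 kJ/min
Sensible, feed 215→25 °C: -2560.4 kJ/min
Outlet flows (mol/min): A 65.995, B 26.305
Sensible, products 25→87.8 °C: 915.66 kJ/min
Q = ΔH = -802.96 kJ/min = -13.383 kW
Heat removed = 13.383 kJ/s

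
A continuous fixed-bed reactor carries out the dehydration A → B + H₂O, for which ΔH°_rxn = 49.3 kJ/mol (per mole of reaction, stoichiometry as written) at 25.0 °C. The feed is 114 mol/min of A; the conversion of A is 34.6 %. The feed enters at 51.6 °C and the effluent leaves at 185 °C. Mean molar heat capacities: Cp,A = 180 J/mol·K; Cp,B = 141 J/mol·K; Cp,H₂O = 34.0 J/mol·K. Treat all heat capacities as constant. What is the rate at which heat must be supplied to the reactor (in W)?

Q_in = 77500 W

Extent of reaction ξ = 0.346 × 114 = 39.444 mol/min
Reaction term: ξ·ΔH°_rxn = 39.444 × 49.3 = 1944.6 kJ/min
Sensible, feed 51.6→25 °C: -545.83 kJ/min
Outlet flows (mol/min): A 74.556, B 39.444, H₂O 39.444
Sensible, products 25→185 °C: 3251.6 kJ/min
Q = ΔH = 4650.4 kJ/min = 77.507 kW
Heat supplied = 77507 W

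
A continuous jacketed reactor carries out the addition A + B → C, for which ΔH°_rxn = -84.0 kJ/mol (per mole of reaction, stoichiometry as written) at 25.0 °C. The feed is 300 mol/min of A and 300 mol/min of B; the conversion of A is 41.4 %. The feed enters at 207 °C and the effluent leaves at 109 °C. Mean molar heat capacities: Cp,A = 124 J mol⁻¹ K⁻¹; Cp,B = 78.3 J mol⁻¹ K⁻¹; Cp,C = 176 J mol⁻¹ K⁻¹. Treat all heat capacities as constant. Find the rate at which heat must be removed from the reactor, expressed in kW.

Extent of reaction ξ = 0.414 × 300 = 124.2 mol/min
Reaction term: ξ·ΔH°_rxn = 124.2 × -84.0 = -10433 kJ/min
Sensible, feed 207→25 °C: -11046 kJ/min
Outlet flows (mol/min): A 175.8, B 175.8, C 124.2
Sensible, products 25→109 °C: 4823.6 kJ/min
Q = ΔH = -16655 kJ/min = -277.58 kW
Heat removed = 277.58 kW

Q_out = 278 kW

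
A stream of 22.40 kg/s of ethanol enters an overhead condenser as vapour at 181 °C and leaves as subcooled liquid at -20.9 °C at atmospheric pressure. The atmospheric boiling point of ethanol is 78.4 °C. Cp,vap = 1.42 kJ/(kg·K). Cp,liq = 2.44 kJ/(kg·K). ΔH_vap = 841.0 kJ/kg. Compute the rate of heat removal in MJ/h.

vapour 181→78.4 °C: -145.69 kJ/kg
condensation at 78.4 °C: -841 kJ/kg
liquid 78.4→-20.9 °C: -242.29 kJ/kg
Δh = -145.69 + -841 + -242.29 = -1229 kJ/kg
Q = ṁ·Δh = 22.40 kg/s × -1229 kJ/kg = -27529 kJ/s
|Q| = 27529 kW = 99105 MJ/h

Q_c = 99100 MJ/h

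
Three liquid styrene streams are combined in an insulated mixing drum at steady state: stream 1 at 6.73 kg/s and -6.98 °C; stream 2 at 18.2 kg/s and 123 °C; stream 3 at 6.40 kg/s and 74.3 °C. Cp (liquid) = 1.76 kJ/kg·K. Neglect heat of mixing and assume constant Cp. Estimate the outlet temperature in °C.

T_out = 85.1 °C

Energy balance with Q = 0: Σ ṁᵢCp,ᵢ(T_out − Tᵢ) = 0
Σ ṁᵢCp,ᵢTᵢ = 6.73×1.76×-6.98 + 18.2×1.76×123 + 6.40×1.76×74.3 = 4694.2
Σ ṁᵢCp,ᵢ = 6.73×1.76 + 18.2×1.76 + 6.40×1.76 = 55.141
T_out = 4694.2 / 55.141 = 85.131 °C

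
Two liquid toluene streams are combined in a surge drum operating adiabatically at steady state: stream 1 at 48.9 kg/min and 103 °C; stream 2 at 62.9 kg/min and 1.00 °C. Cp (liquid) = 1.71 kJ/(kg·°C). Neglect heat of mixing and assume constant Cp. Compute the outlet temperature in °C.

T_out = 45.6 °C

Energy balance with Q = 0: Σ ṁᵢCp,ᵢ(T_out − Tᵢ) = 0
T_out = Σ ṁᵢCp,ᵢTᵢ / Σ ṁᵢCp,ᵢ
      = 8720.3 / 191.18 = 45.614 °C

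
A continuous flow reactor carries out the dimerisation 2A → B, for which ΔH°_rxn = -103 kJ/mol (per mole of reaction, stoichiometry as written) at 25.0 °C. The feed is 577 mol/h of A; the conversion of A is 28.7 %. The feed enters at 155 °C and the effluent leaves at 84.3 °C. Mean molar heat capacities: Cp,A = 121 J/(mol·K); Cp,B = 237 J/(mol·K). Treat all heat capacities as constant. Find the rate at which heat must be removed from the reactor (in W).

Q_out = 3750 W

Extent of reaction ξ = 0.287 × 577 / 2 = 82.799 mol/h
Reaction term: ξ·ΔH°_rxn = 82.799 × -103 = -8528.3 kJ/h
Sensible, feed 155→25 °C: -9076.2 kJ/h
Outlet flows (mol/h): A 411.4, B 82.799
Sensible, products 25→84.3 °C: 4115.6 kJ/h
Q = ΔH = -13489 kJ/h = -3.7469 kW
Heat removed = 3746.9 W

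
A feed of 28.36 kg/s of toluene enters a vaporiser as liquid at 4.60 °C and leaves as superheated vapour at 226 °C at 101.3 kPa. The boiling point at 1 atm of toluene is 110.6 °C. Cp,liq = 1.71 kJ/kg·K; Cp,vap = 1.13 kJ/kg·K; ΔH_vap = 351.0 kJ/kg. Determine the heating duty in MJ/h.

Q = 67700 MJ/h

liquid 4.60→110.6 °C: 181.26 kJ/kg
vaporisation at 110.6 °C: 351 kJ/kg
vapour 110.6→226 °C: 130.4 kJ/kg
Δh = 181.26 + 351 + 130.4 = 662.66 kJ/kg
Q = ṁ·Δh = 28.36 kg/s × 662.66 kJ/kg = 18793 kJ/s
|Q| = 18793 kW = 67655 MJ/h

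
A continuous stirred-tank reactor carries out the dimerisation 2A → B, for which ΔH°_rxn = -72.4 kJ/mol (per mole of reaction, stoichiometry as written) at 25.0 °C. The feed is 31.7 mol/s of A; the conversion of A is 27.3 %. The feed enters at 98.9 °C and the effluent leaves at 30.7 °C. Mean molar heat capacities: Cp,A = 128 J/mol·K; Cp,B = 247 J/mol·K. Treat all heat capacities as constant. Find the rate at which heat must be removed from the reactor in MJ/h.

Extent of reaction ξ = 0.273 × 31.7 / 2 = 4.327 mol/s
Reaction term: ξ·ΔH°_rxn = 4.327 × -72.4 = -313.28 kJ/s
Sensible, feed 98.9→25 °C: -299.86 kJ/s
Outlet flows (mol/s): A 23.046, B 4.327
Sensible, products 25→30.7 °C: 22.906 kJ/s
Q = ΔH = -590.23 kJ/s = -590.23 kW
Heat removed = 2124.8 MJ/h

Q_out = 2120 MJ/h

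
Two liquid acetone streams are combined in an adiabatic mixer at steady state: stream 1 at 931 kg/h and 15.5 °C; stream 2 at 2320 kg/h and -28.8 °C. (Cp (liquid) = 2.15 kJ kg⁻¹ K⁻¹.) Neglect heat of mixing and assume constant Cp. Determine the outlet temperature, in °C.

Adiabatic, steady state ⇒ Σ ṁᵢCp,ᵢ(T_out − Tᵢ) = 0
T_out = Σ ṁᵢCp,ᵢTᵢ / Σ ṁᵢCp,ᵢ
      = -112630 / 6989.6 = -16.114 °C

T_out = -16.1 °C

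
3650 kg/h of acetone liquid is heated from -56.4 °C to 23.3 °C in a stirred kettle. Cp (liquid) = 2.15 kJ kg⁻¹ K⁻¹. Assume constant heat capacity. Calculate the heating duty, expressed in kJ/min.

Q = 10400 kJ/min

Q = ṁ·Cp·ΔT = 3650 × 2.15 × (23.3 − -56.4) = 625450 kJ/h
Converting: 625450 / 3600 s = 173.73 kW
Heating duty = 10424 kJ/min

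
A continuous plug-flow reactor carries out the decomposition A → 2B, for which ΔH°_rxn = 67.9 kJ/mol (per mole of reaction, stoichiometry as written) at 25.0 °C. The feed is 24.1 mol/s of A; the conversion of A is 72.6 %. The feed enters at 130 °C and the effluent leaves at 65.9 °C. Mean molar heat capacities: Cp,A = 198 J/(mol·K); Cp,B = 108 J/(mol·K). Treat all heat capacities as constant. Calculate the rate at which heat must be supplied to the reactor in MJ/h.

Extent of reaction ξ = 0.726 × 24.1 = 17.497 mol/s
Reaction term: ξ·ΔH°_rxn = 17.497 × 67.9 = 1188 kJ/s
Sensible, feed 130→25 °C: -501.04 kJ/s
Outlet flows (mol/s): A 6.6034, B 34.993
Sensible, products 25→65.9 °C: 208.05 kJ/s
Q = ΔH = 895.03 kJ/s = 895.03 kW
Heat supplied = 3222.1 MJ/h

Q_in = 3220 MJ/h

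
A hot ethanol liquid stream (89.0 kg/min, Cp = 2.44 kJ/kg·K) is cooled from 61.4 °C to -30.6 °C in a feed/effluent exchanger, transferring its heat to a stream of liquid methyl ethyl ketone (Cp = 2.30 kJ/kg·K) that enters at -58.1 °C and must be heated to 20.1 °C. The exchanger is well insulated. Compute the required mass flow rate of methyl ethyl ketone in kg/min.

Heat released by hot stream: Q = 89.0 × 2.44 × (61.4 − -30.6) = 19979 kJ/min
Energy balance on cold side (adiabatic exchanger): Q = ṁ_c·Cp_c·(T_c,out − T_c,in)
ṁ_c = 19979 / [2.30 × (20.1 − -58.1)] = 111.08 kg/min

ṁ_c = 111 kg/min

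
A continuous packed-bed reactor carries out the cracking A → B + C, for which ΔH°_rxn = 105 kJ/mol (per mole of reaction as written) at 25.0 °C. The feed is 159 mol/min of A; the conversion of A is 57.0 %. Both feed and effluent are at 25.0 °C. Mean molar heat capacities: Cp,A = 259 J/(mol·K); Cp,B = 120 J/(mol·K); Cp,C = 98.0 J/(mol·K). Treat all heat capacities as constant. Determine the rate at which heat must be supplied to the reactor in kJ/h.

Q_in = 571000 kJ/h

Extent of reaction ξ = 0.570 × 159 = 90.63 mol/min
Reaction term: ξ·ΔH°_rxn = 90.63 × 105 = 9516.1 kJ/min
Q = ΔH = 9516.1 kJ/min = 158.6 kW
Heat supplied = 570970 kJ/h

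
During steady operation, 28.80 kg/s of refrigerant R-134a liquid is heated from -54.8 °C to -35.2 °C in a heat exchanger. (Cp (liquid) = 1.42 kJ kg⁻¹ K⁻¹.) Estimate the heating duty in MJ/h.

Q = 2890 MJ/h

Q = ṁ·Cp·ΔT = 28.80 × 1.42 × (-35.2 − -54.8) = 801.56 kJ/s
Heating duty = 2885.6 MJ/h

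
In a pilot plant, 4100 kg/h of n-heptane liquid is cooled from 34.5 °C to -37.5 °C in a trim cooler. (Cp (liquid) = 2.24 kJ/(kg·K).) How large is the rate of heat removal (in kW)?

Q = ṁ·Cp·ΔT = 4100 × 2.24 × (-37.5 − 34.5) = -661250 kJ/h
Converting: 661250 / 3600 s = 183.68 kW

Q_c = 184 kW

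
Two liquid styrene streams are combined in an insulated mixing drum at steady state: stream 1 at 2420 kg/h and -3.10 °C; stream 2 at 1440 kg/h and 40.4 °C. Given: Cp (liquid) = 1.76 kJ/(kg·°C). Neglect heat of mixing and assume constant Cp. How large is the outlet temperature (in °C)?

T_out = 13.1 °C

Adiabatic, steady state ⇒ Σ ṁᵢCp,ᵢ(T_out − Tᵢ) = 0
Σ ṁᵢCp,ᵢTᵢ = 2420×1.76×-3.10 + 1440×1.76×40.4 = 89186
Σ ṁᵢCp,ᵢ = 2420×1.76 + 1440×1.76 = 6793.6
T_out = 89186 / 6793.6 = 13.128 °C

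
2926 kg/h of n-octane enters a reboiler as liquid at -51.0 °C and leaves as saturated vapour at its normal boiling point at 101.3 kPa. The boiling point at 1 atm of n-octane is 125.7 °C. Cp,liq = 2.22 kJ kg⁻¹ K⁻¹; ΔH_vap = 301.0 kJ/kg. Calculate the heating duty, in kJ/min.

liquid -51.0→125.7 °C: 392.27 kJ/kg
vaporisation at 125.7 °C: 301 kJ/kg
Δh = 392.27 + 301 = 693.27 kJ/kg
Q = ṁ·Δh = 2926 kg/h × 693.27 kJ/kg = 2.0285e+06 kJ/h
|Q| = 563.48 kW = 33809 kJ/min

Q = 33800 kJ/min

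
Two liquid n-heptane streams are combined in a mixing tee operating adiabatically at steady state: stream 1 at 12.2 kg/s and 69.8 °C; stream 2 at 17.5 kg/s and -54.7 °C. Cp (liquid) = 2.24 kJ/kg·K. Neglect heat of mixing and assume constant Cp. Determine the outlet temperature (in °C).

No heat crosses the boundary, so H_out = H_in.
T_out = Σ ṁᵢCp,ᵢTᵢ / Σ ṁᵢCp,ᵢ
      = -236.75 / 66.528 = -3.5586 °C

T_out = -3.56 °C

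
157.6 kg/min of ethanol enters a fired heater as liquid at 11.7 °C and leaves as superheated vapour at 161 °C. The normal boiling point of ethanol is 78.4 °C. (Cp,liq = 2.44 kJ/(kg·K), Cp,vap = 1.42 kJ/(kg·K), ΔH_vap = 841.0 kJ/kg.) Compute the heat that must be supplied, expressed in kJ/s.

Q = 2940 kJ/s

liquid 11.7→78.4 °C: 162.75 kJ/kg
vaporisation at 78.4 °C: 841 kJ/kg
vapour 78.4→161 °C: 117.29 kJ/kg
Δh = 162.75 + 841 + 117.29 = 1121 kJ/kg
Q = ṁ·Δh = 157.6 kg/min × 1121 kJ/kg = 176680 kJ/min
|Q| = 2944.6 kW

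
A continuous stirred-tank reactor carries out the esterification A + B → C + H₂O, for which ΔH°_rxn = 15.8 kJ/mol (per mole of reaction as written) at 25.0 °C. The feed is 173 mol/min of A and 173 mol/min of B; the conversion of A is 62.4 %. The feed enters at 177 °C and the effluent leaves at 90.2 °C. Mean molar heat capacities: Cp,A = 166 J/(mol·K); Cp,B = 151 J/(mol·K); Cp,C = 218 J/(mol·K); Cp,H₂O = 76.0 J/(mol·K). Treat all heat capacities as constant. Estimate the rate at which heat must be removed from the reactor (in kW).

Extent of reaction ξ = 0.624 × 173 = 107.95 mol/min
Reaction term: ξ·ΔH°_rxn = 107.95 × 15.8 = 1705.6 kJ/min
Sensible, feed 177→25 °C: -8335.8 kJ/min
Outlet flows (mol/min): A 65.048, B 65.048, C 107.95, H₂O 107.95
Sensible, products 25→90.2 °C: 3413.7 kJ/min
Q = ΔH = -3216.4 kJ/min = -53.607 kW
Heat removed = 53.607 kW

Q_out = 53.6 kW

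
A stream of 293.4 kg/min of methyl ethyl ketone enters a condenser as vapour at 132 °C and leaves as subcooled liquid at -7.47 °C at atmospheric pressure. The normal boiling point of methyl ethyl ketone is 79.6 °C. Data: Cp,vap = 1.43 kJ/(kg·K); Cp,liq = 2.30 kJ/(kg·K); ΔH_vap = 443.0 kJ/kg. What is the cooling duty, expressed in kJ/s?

Q_c = 3510 kJ/s

vapour 132→79.6 °C: -74.932 kJ/kg
condensation at 79.6 °C: -443 kJ/kg
liquid 79.6→-7.47 °C: -200.26 kJ/kg
Δh = -74.932 + -443 + -200.26 = -718.19 kJ/kg
Q = ṁ·Δh = 293.4 kg/min × -718.19 kJ/kg = -210720 kJ/min
|Q| = 3512 kW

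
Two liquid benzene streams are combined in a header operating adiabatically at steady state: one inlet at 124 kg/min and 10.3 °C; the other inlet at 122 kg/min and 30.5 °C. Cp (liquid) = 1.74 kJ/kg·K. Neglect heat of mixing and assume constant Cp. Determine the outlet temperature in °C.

Energy balance with Q = 0: Σ ṁᵢCp,ᵢ(T_out − Tᵢ) = 0
Σ ṁᵢCp,ᵢTᵢ = 124×1.74×10.3 + 122×1.74×30.5 = 8696.9
Σ ṁᵢCp,ᵢ = 124×1.74 + 122×1.74 = 428.04
T_out = 8696.9 / 428.04 = 20.318 °C

T_out = 20.3 °C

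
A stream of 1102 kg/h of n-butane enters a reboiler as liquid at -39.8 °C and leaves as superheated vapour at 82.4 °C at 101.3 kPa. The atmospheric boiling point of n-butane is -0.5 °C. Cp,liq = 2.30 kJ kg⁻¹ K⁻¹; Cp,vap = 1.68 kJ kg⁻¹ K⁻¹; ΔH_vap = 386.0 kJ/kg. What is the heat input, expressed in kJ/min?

Q = 11300 kJ/min

liquid -39.8→-0.5 °C: 90.39 kJ/kg
vaporisation at -0.5 °C: 386 kJ/kg
vapour -0.5→82.4 °C: 139.27 kJ/kg
Δh = 90.39 + 386 + 139.27 = 615.66 kJ/kg
Q = ṁ·Δh = 1102 kg/h × 615.66 kJ/kg = 678460 kJ/h
|Q| = 188.46 kW = 11308 kJ/min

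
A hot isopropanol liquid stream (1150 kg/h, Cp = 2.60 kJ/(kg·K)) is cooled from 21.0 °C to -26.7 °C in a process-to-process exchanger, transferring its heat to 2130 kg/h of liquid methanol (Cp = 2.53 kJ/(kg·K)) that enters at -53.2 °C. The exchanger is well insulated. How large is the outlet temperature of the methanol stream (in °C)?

Heat released by hot stream: Q = 1150 × 2.60 × (21.0 − -26.7) = 142620 kJ/h
Energy balance on cold side (adiabatic exchanger): Q = ṁ_c·Cp_c·(T_c,out − T_c,in)
T_c,out = -53.2 + 142620/(2130 × 2.53) = -26.734 °C

T_c,out = -26.7 °C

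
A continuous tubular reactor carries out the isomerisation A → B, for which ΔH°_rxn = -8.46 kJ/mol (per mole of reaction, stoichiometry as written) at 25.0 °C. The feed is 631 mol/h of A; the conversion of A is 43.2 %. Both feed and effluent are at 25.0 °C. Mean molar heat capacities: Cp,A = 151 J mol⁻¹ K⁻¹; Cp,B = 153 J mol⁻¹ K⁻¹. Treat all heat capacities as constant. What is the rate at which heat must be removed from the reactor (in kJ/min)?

Q_out = 38.4 kJ/min

Extent of reaction ξ = 0.432 × 631 = 272.59 mol/h
Reaction term: ξ·ΔH°_rxn = 272.59 × -8.46 = -2306.1 kJ/h
Q = ΔH = -2306.1 kJ/h = -0.64059 kW
Heat removed = 38.435 kJ/min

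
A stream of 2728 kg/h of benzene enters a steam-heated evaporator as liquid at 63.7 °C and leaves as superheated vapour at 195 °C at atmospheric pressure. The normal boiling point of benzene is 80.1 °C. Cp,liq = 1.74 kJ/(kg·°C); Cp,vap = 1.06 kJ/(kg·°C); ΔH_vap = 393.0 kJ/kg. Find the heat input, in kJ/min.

liquid 63.7→80.1 °C: 28.536 kJ/kg
vaporisation at 80.1 °C: 393 kJ/kg
vapour 80.1→195 °C: 121.79 kJ/kg
Δh = 28.536 + 393 + 121.79 = 543.33 kJ/kg
Q = ṁ·Δh = 2728 kg/h × 543.33 kJ/kg = 1.4822e+06 kJ/h
|Q| = 411.72 kW = 24703 kJ/min

Q = 24700 kJ/min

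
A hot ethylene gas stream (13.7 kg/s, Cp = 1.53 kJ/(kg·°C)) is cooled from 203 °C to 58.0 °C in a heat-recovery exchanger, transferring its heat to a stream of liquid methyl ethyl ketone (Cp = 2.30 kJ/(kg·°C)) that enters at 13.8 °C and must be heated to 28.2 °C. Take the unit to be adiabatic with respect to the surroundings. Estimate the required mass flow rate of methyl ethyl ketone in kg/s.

ṁ_c = 91.8 kg/s

Heat released by hot stream: Q = 13.7 × 1.53 × (203 − 58.0) = 3039.3 kJ/s
Energy balance on cold side (adiabatic exchanger): Q = ṁ_c·Cp_c·(T_c,out − T_c,in)
ṁ_c = 3039.3 / [2.30 × (28.2 − 13.8)] = 91.768 kg/s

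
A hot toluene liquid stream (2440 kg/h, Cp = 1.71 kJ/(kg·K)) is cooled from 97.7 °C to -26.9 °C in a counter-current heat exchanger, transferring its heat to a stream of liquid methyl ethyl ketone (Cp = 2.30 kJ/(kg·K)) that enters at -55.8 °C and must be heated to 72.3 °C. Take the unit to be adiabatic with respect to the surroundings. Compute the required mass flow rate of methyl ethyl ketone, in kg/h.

ṁ_c = 1760 kg/h

Heat released by hot stream: Q = 2440 × 1.71 × (97.7 − -26.9) = 519880 kJ/h
Energy balance on cold side (adiabatic exchanger): Q = ṁ_c·Cp_c·(T_c,out − T_c,in)
ṁ_c = 519880 / [2.30 × (72.3 − -55.8)] = 1764.5 kg/h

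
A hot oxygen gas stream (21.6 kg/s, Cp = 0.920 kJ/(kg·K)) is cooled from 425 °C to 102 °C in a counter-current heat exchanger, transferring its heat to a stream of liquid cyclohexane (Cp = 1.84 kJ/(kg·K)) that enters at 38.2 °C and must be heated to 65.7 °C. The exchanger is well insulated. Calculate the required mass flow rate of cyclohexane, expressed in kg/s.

ṁ_c = 127 kg/s

Heat released by hot stream: Q = 21.6 × 0.920 × (425 − 102) = 6418.7 kJ/s
Energy balance on cold side (adiabatic exchanger): Q = ṁ_c·Cp_c·(T_c,out − T_c,in)
ṁ_c = 6418.7 / [1.84 × (65.7 − 38.2)] = 126.85 kg/s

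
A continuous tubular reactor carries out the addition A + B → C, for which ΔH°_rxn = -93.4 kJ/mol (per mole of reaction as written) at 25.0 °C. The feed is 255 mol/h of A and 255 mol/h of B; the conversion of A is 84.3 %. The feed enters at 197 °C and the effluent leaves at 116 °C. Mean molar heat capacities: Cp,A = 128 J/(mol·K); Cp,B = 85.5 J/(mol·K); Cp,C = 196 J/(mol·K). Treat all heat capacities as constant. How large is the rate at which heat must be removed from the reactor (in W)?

Extent of reaction ξ = 0.843 × 255 = 214.97 mol/h
Reaction term: ξ·ΔH°_rxn = 214.97 × -93.4 = -20078 kJ/h
Sensible, feed 197→25 °C: -9364.1 kJ/h
Outlet flows (mol/h): A 40.035, B 40.035, C 214.97
Sensible, products 25→116 °C: 4611.9 kJ/h
Q = ΔH = -24830 kJ/h = -6.8972 kW
Heat removed = 6897.2 W

Q_out = 6900 W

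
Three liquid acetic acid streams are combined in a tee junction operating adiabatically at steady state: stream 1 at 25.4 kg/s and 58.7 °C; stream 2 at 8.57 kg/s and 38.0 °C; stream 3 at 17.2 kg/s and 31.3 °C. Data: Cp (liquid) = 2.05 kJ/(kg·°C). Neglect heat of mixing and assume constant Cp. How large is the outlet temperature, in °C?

Adiabatic, steady state ⇒ Σ ṁᵢCp,ᵢ(T_out − Tᵢ) = 0
Σ ṁᵢCp,ᵢTᵢ = 25.4×2.05×58.7 + 8.57×2.05×38.0 + 17.2×2.05×31.3 = 4827.8
Σ ṁᵢCp,ᵢ = 25.4×2.05 + 8.57×2.05 + 17.2×2.05 = 104.9
T_out = 4827.8 / 104.9 = 46.023 °C

T_out = 46.0 °C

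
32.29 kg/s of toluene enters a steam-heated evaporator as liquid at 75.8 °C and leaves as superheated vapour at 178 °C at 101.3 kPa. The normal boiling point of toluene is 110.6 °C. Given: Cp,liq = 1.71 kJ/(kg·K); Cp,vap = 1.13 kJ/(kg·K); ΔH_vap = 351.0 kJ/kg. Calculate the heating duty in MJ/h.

Q = 56600 MJ/h

liquid 75.8→110.6 °C: 59.508 kJ/kg
vaporisation at 110.6 °C: 351 kJ/kg
vapour 110.6→178 °C: 76.162 kJ/kg
Δh = 59.508 + 351 + 76.162 = 486.67 kJ/kg
Q = ṁ·Δh = 32.29 kg/s × 486.67 kJ/kg = 15715 kJ/s
|Q| = 15715 kW = 56572 MJ/h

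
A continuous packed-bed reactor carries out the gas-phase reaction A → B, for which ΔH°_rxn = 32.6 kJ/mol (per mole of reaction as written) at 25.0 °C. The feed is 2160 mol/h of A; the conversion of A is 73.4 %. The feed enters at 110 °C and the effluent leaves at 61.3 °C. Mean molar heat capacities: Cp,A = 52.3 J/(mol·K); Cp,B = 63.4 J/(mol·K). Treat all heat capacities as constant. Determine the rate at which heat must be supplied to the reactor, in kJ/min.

Q_in = 780 kJ/min

Extent of reaction ξ = 0.734 × 2160 = 1585.4 mol/h
Reaction term: ξ·ΔH°_rxn = 1585.4 × 32.6 = 51685 kJ/h
Sensible, feed 110→25 °C: -9602.3 kJ/h
Outlet flows (mol/h): A 574.56, B 1585.4
Sensible, products 25→61.3 °C: 4739.6 kJ/h
Q = ΔH = 46823 kJ/h = 13.006 kW
Heat supplied = 780.38 kJ/min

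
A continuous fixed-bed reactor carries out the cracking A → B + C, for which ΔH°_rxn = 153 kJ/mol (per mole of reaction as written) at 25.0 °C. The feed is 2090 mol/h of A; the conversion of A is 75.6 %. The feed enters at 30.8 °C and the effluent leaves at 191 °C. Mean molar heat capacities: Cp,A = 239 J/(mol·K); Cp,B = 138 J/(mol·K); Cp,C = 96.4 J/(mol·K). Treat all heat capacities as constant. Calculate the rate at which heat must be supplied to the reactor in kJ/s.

Q_in = 89.0 kJ/s

Extent of reaction ξ = 0.756 × 2090 = 1580 mol/h
Reaction term: ξ·ΔH°_rxn = 1580 × 153 = 241750 kJ/h
Sensible, feed 30.8→25 °C: -2897.2 kJ/h
Outlet flows (mol/h): A 509.96, B 1580, C 1580
Sensible, products 25→191 °C: 81712 kJ/h
Q = ΔH = 320560 kJ/h = 89.045 kW
Heat supplied = 89.045 kJ/s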